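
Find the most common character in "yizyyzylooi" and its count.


Input: 'yizyyzylooi'
Operation: tally each character
Counts: 'i':2, 'l':1, 'o':2, 'y':4, 'z':2
Maximum: 'y' appears 4 times


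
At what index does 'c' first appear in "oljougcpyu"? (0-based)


Input string: 'oljougcpyu'
Target: 'c'
Scanning left to right: s[0]='o', s[1]='l', s[2]='j', s[3]='o', s[4]='u', s[5]='g', s[6]='c'
First match at index: 6


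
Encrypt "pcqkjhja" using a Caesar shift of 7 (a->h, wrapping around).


Input: 'pcqkjhja', shift = 7
Operation: for each letter, (position + 7) mod 26
Mapping: 'p'(15+7=22)->'w', 'c'(2+7=9)->'j', 'q'(16+7=23)->'x', 'k'(10+7=17)->'r', 'j'(9+7=16)->'q', 'h'(7+7=14)->'o', 'j'(9+7=16)->'q', 'a'(0+7=7)->'h'
Result: wjxrqoqh


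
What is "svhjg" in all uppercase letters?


Input string: 'svhjg'
Operation: convert each letter to uppercase
Mapping: 's'->'S', 'v'->'V', 'h'->'H', 'j'->'J', 'g'->'G'
Result: SVHJG


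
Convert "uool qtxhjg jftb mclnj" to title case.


Input string: 'uool qtxhjg jftb mclnj'
Operation: capitalize first letter of each word
Word transformations: 'uool'->'Uool', 'qtxhjg'->'Qtxhjg', 'jftb'->'Jftb', 'mclnj'->'Mclnj'
Result: Uool Qtxhjg Jftb Mclnj


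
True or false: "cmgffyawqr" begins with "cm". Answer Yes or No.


Input string: 'cmgffyawqr'
Prefix to check: 'cm'
First 2 characters of input: 'cm'
Match: True
Result: Yes


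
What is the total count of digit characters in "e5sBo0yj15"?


Input string: 'e5sBo0yj15'
Operation: count digit characters (0-9)
Scan: 'e', '5'(digit), 's', 'B', 'o', '0'(digit), 'y', 'j', '1'(digit), '5'(digit)
Digits found: 4
Result: 4


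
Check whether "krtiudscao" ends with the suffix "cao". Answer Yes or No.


Input string: 'krtiudscao'
Suffix to check: 'cao'
Last 3 characters of input: 'cao'
Match: True
Result: Yes


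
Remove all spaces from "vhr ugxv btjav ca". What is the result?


Input string: 'vhr ugxv btjav ca'
Operation: remove all spaces
Words: 'vhr', 'ugxv', 'btjav', 'ca'
Join without spaces: vhrugxvbtjavca


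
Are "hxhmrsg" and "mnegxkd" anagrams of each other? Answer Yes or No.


String 1: 'hxhmrsg' -> sorted: 'ghhmrsx'
String 2: 'mnegxkd' -> sorted: 'degkmnx'
Compare sorted forms: 'ghhmrsx' != 'degkmnx'
Anagram: No


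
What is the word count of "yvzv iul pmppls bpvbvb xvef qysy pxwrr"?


Input string: 'yvzv iul pmppls bpvbvb xvef qysy pxwrr'
Operation: split by spaces
Words found: 'yvzv', 'iul', 'pmppls', 'bpvbvb', 'xvef', 'qysy', 'pxwrr'
Word count: 7


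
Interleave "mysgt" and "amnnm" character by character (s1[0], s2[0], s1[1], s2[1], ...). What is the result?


String 1: 'mysgt'
String 2: 'amnnm'
Operation: alternate characters
Pairs: 'm'+'a', 'y'+'m', 's'+'n', 'g'+'n', 't'+'m'
Result: maymsngntm


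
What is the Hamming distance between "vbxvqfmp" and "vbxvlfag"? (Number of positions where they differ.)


String 1: 'vbxvqfmp'
String 2: 'vbxvlfag'
Compare each position: pos 0: 'v'=='v', pos 1: 'b'=='b', pos 2: 'x'=='x', pos 3: 'v'=='v', pos 4: 'q'!='l', pos 5: 'f'=='f', pos 6: 'm'!='a', pos 7: 'p'!='g'
Differing positions: 3
Hamming distance: 3


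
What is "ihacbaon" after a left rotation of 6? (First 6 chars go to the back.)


Input: 'ihacbaon', shift = 6
Operation: split at index 6 and swap parts
Front part s[0:6] = 'ihacba'
Back part s[6:] = 'on'
Rotated = back + front = 'on' + 'ihacba'
Result: onihacba


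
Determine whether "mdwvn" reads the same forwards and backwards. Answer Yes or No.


Input string: 'mdwvn'
Reversed: 'nvwdm'
Compare pairs: s[0]='m' vs s[4]='n' (mismatch), s[1]='d' vs s[3]='v' (mismatch)
Palindrome: No


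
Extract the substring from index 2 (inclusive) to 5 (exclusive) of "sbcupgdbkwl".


Input string: 'sbcupgdbkwl'
Operation: slice [2:5]
Extract characters: s[2]='c', s[3]='u', s[4]='p'
Result: cup


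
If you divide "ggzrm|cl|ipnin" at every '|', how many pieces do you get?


Input string: 'ggzrm|cl|ipnin'
Delimiter: '|'
Split result: 'ggzrm', 'cl', 'ipnin'
Number of parts: 3


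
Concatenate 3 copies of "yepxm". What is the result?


Input string: 'yepxm'
Operation: repeat 3 times
Concatenation: 'yepxm' + 'yepxm' + 'yepxm'
Result: yepxmyepxmyepxm


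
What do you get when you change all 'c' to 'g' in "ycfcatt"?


Input string: 'ycfcatt'
Operation: replace 'c' with 'g'
Positions of 'c': 1, 3
After replacement: ygfgatt


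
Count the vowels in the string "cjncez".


Input string: 'cjncez'
Operation: count vowels (a, e, i, o, u)
Scan: s[0]='c', s[1]='j', s[2]='n', s[3]='c', s[4]='e' (vowel), s[5]='z'
Vowels found: 1
Result: 1


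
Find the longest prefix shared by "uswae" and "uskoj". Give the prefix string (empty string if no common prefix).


String 1: 'uswae'
String 2: 'uskoj'
Compare position by position:
pos 0: 'u' vs 'u' match
pos 1: 's' vs 's' match
pos 2: 'w' vs 'k' differ -> stop
Longest common prefix: "us" (length 2)


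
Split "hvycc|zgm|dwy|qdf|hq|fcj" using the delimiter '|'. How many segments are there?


Input string: 'hvycc|zgm|dwy|qdf|hq|fcj'
Delimiter: '|'
Split result: 'hvycc', 'zgm', 'dwy', 'qdf', 'hq', 'fcj'
Number of parts: 6


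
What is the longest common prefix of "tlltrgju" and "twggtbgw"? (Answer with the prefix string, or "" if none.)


String 1: 'tlltrgju'
String 2: 'twggtbgw'
Compare position by position:
pos 0: 't' vs 't' match
pos 1: 'l' vs 'w' differ -> stop
Longest common prefix: "t" (length 1)


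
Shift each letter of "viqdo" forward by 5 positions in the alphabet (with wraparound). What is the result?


Input: 'viqdo', shift = 5
Operation: for each letter, (position + 5) mod 26
Mapping: 'v'(21+5=26, 26 mod 26=0)->'a', 'i'(8+5=13)->'n', 'q'(16+5=21)->'v', 'd'(3+5=8)->'i', 'o'(14+5=19)->'t'
Result: anvit


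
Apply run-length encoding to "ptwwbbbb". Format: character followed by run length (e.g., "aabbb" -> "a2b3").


Input: 'ptwwbbbb'
Operation: identify consecutive runs
Runs: 'p' -> p1, 't' -> t1, 'ww' -> w2, 'bbbb' -> b4
Encoded: p1t1w2b4


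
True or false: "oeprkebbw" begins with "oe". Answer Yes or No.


Input string: 'oeprkebbw'
Prefix to check: 'oe'
First 2 characters of input: 'oe'
Match: True
Result: Yes


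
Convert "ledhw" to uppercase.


Input string: 'ledhw'
Operation: convert each letter to uppercase
Mapping: 'l'->'L', 'e'->'E', 'd'->'D', 'h'->'H', 'w'->'W'
Result: LEDHW


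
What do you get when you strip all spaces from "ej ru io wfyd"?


Input string: 'ej ru io wfyd'
Operation: remove all spaces
Words: 'ej', 'ru', 'io', 'wfyd'
Join without spaces: ejruiowfyd


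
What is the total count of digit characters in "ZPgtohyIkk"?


Input string: 'ZPgtohyIkk'
Operation: count digit characters (0-9)
Scan: 'Z', 'P', 'g', 't', 'o', 'h', 'y', 'I', 'k', 'k'
Digits found: 0
Result: 0


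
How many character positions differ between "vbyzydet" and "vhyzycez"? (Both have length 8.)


String 1: 'vbyzydet'
String 2: 'vhyzycez'
Compare each position: pos 0: 'v'=='v', pos 1: 'b'!='h', pos 2: 'y'=='y', pos 3: 'z'=='z', pos 4: 'y'=='y', pos 5: 'd'!='c', pos 6: 'e'=='e', pos 7: 't'!='z'
Differing positions: 3
Hamming distance: 3


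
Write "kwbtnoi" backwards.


Input string: 'kwbtnoi'
Operation: reverse character order
Original order: 'k' -> 'w' -> 'b' -> 't' -> 'n' -> 'o' -> 'i'
Reversed order: 'i' -> 'o' -> 'n' -> 't' -> 'b' -> 'w' -> 'k'
Result: iontbwk


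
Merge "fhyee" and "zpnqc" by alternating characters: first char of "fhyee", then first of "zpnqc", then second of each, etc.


String 1: 'fhyee'
String 2: 'zpnqc'
Operation: alternate characters
Pairs: 'f'+'z', 'h'+'p', 'y'+'n', 'e'+'q', 'e'+'c'
Result: fzhpyneqec


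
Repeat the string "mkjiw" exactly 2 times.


Input string: 'mkjiw'
Operation: repeat 2 times
Concatenation: 'mkjiw' + 'mkjiw'
Result: mkjiwmkjiw


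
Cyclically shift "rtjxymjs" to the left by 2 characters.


Input: 'rtjxymjs', shift = 2
Operation: split at index 2 and swap parts
Front part s[0:2] = 'rt'
Back part s[2:] = 'jxymjs'
Rotated = back + front = 'jxymjs' + 'rt'
Result: jxymjsrt


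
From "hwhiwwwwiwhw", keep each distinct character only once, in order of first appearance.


Input: 'hwhiwwwwiwhw'
Operation: keep first occurrence of each character
Scan: s[0]='h' new -> keep; s[1]='w' new -> keep; s[2]='h' seen -> skip; s[3]='i' new -> keep; s[4]='w' seen -> skip; s[5]='w' seen -> skip; s[6]='w' seen -> skip; s[7]='w' seen -> skip; s[8]='i' seen -> skip; s[9]='w' seen -> skip; s[10]='h' seen -> skip; s[11]='w' seen -> skip
Result: hwi


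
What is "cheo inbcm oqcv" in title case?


Input string: 'cheo inbcm oqcv'
Operation: capitalize first letter of each word
Word transformations: 'cheo'->'Cheo', 'inbcm'->'Inbcm', 'oqcv'->'Oqcv'
Result: Cheo Inbcm Oqcv


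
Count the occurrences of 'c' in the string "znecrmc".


Input string: 'znecrmc'
Target character: 'c'
Scan each position: s[3]='c', s[6]='c'
Matches found at indices: 3, 6
Total: 2


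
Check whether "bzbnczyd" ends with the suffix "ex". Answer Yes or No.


Input string: 'bzbnczyd'
Suffix to check: 'ex'
Last 2 characters of input: 'yd'
Match: False
Result: No


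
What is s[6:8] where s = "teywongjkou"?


Input string: 'teywongjkou'
Operation: slice [6:8]
Extract characters: s[6]='g', s[7]='j'
Result: gj


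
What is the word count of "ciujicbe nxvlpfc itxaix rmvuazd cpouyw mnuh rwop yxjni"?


Input string: 'ciujicbe nxvlpfc itxaix rmvuazd cpouyw mnuh rwop yxjni'
Operation: split by spaces
Words found: 'ciujicbe', 'nxvlpfc', 'itxaix', 'rmvuazd', 'cpouyw', 'mnuh', 'rwop', 'yxjni'
Word count: 8


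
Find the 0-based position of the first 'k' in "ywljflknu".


Input string: 'ywljflknu'
Target: 'k'
Scanning left to right: s[0]='y', s[1]='w', s[2]='l', s[3]='j', s[4]='f', s[5]='l', s[6]='k'
First match at index: 6


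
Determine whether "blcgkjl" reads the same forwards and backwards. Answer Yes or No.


Input string: 'blcgkjl'
Reversed: 'ljkgclb'
Compare pairs: s[0]='b' vs s[6]='l' (mismatch), s[1]='l' vs s[5]='j' (mismatch), s[2]='c' vs s[4]='k' (mismatch)
Palindrome: No


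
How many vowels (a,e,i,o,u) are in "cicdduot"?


Input string: 'cicdduot'
Operation: count vowels (a, e, i, o, u)
Scan: s[0]='c', s[1]='i' (vowel), s[2]='c', s[3]='d', s[4]='d', s[5]='u' (vowel), s[6]='o' (vowel), s[7]='t'
Vowels found: 3
Result: 3


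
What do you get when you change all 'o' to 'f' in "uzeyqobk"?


Input string: 'uzeyqobk'
Operation: replace 'o' with 'f'
Positions of 'o': 5
After replacement: uzeyqfbk


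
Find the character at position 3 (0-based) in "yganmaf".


Input string: 'yganmaf'
Operation: get character at index 3
Index mapping: s[0]='y', s[1]='g', s[2]='a', s[3]='n'
Result: 'n'


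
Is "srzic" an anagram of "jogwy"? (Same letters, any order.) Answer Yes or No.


String 1: 'jogwy' -> sorted: 'gjowy'
String 2: 'srzic' -> sorted: 'cirsz'
Compare sorted forms: 'gjowy' != 'cirsz'
Anagram: No


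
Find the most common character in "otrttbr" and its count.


Input: 'otrttbr'
Operation: tally each character
Counts: 'b':1, 'o':1, 'r':2, 't':3
Maximum: 't' appears 3 times


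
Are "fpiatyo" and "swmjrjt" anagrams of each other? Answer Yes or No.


String 1: 'fpiatyo' -> sorted: 'afiopty'
String 2: 'swmjrjt' -> sorted: 'jjmrstw'
Compare sorted forms: 'afiopty' != 'jjmrstw'
Anagram: No


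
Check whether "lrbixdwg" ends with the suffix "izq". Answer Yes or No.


Input string: 'lrbixdwg'
Suffix to check: 'izq'
Last 3 characters of input: 'dwg'
Match: False
Result: No


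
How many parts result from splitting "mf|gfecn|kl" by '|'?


Input string: 'mf|gfecn|kl'
Delimiter: '|'
Split result: 'mf', 'gfecn', 'kl'
Number of parts: 3


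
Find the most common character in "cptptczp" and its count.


Input: 'cptptczp'
Operation: tally each character
Counts: 'c':2, 'p':3, 't':2, 'z':1
Maximum: 'p' appears 3 times


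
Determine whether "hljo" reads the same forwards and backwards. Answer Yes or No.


Input string: 'hljo'
Reversed: 'ojlh'
Compare pairs: s[0]='h' vs s[3]='o' (mismatch), s[1]='l' vs s[2]='j' (mismatch)
Palindrome: No


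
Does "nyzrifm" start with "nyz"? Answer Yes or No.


Input string: 'nyzrifm'
Prefix to check: 'nyz'
First 3 characters of input: 'nyz'
Match: True
Result: Yes


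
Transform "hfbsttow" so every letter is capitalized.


Input string: 'hfbsttow'
Operation: convert each letter to uppercase
Mapping: 'h'->'H', 'f'->'F', 'b'->'B', 's'->'S', 't'->'T', 't'->'T', 'o'->'O', 'w'->'W'
Result: HFBSTTOW


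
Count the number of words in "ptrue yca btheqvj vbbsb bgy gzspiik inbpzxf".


Input string: 'ptrue yca btheqvj vbbsb bgy gzspiik inbpzxf'
Operation: split by spaces
Words found: 'ptrue', 'yca', 'btheqvj', 'vbbsb', 'bgy', 'gzspiik', 'inbpzxf'
Word count: 7


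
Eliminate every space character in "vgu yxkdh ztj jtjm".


Input string: 'vgu yxkdh ztj jtjm'
Operation: remove all spaces
Words: 'vgu', 'yxkdh', 'ztj', 'jtjm'
Join without spaces: vguyxkdhztjjtjm


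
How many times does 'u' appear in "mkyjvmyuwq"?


Input string: 'mkyjvmyuwq'
Target character: 'u'
Scan each position: s[7]='u'
Matches found at indices: 7
Total: 1


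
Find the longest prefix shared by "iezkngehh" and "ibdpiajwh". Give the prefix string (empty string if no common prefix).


String 1: 'iezkngehh'
String 2: 'ibdpiajwh'
Compare position by position:
pos 0: 'i' vs 'i' match
pos 1: 'e' vs 'b' differ -> stop
Longest common prefix: "i" (length 1)


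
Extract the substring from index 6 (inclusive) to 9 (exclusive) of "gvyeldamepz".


Input string: 'gvyeldamepz'
Operation: slice [6:9]
Extract characters: s[6]='a', s[7]='m', s[8]='e'
Result: ame


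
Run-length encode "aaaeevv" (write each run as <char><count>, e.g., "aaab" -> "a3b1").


Input: 'aaaeevv'
Operation: identify consecutive runs
Runs: 'aaa' -> a3, 'ee' -> e2, 'vv' -> v2
Encoded: a3e2v2


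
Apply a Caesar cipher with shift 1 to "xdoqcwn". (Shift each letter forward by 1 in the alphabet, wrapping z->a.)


Input: 'xdoqcwn', shift = 1
Operation: for each letter, (position + 1) mod 26
Mapping: 'x'(23+1=24)->'y', 'd'(3+1=4)->'e', 'o'(14+1=15)->'p', 'q'(16+1=17)->'r', 'c'(2+1=3)->'d', 'w'(22+1=23)->'x', 'n'(13+1=14)->'o'
Result: yeprdxo


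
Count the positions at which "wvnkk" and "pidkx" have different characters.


String 1: 'wvnkk'
String 2: 'pidkx'
Compare each position: pos 0: 'w'!='p', pos 1: 'v'!='i', pos 2: 'n'!='d', pos 3: 'k'=='k', pos 4: 'k'!='x'
Differing positions: 4
Hamming distance: 4


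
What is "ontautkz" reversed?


Input string: 'ontautkz'
Operation: reverse character order
Original order: 'o' -> 'n' -> 't' -> 'a' -> 'u' -> 't' -> 'k' -> 'z'
Reversed order: 'z' -> 'k' -> 't' -> 'u' -> 'a' -> 't' -> 'n' -> 'o'
Result: zktuatno


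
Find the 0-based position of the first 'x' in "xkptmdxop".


Input string: 'xkptmdxop'
Target: 'x'
Scanning left to right: s[0]='x'
First match at index: 0


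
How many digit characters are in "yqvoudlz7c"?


Input string: 'yqvoudlz7c'
Operation: count digit characters (0-9)
Scan: 'y', 'q', 'v', 'o', 'u', 'd', 'l', 'z', '7'(digit), 'c'
Digits found: 1
Result: 1


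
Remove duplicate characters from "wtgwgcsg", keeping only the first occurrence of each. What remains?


Input: 'wtgwgcsg'
Operation: keep first occurrence of each character
Scan: s[0]='w' new -> keep; s[1]='t' new -> keep; s[2]='g' new -> keep; s[3]='w' seen -> skip; s[4]='g' seen -> skip; s[5]='c' new -> keep; s[6]='s' new -> keep; s[7]='g' seen -> skip
Result: wtgcs


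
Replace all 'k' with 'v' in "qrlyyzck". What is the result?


Input string: 'qrlyyzck'
Operation: replace 'k' with 'v'
Positions of 'k': 7
After replacement: qrlyyzcv


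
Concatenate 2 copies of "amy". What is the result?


Input string: 'amy'
Operation: repeat 2 times
Concatenation: 'amy' + 'amy'
Result: amyamy


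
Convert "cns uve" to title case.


Input string: 'cns uve'
Operation: capitalize first letter of each word
Word transformations: 'cns'->'Cns', 'uve'->'Uve'
Result: Cns Uve


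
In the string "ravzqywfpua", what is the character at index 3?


Input string: 'ravzqywfpua'
Operation: get character at index 3
Index mapping: s[0]='r', s[1]='a', s[2]='v', s[3]='z'
Result: 'z'


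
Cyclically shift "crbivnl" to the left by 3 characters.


Input: 'crbivnl', shift = 3
Operation: split at index 3 and swap parts
Front part s[0:3] = 'crb'
Back part s[3:] = 'ivnl'
Rotated = back + front = 'ivnl' + 'crb'
Result: ivnlcrb


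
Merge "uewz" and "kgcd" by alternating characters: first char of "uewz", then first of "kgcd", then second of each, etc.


String 1: 'uewz'
String 2: 'kgcd'
Operation: alternate characters
Pairs: 'u'+'k', 'e'+'g', 'w'+'c', 'z'+'d'
Result: ukegwczd


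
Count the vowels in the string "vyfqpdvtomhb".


Input string: 'vyfqpdvtomhb'
Operation: count vowels (a, e, i, o, u)
Scan: s[0]='v', s[1]='y', s[2]='f', s[3]='q', s[4]='p', s[5]='d', s[6]='v', s[7]='t', s[8]='o' (vowel), s[9]='m', s[10]='h', s[11]='b'
Vowels found: 1
Result: 1


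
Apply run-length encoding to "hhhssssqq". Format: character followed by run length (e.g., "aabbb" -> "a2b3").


Input: 'hhhssssqq'
Operation: identify consecutive runs
Runs: 'hhh' -> h3, 'ssss' -> s4, 'qq' -> q2
Encoded: h3s4q2


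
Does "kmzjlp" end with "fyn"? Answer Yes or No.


Input string: 'kmzjlp'
Suffix to check: 'fyn'
Last 3 characters of input: 'jlp'
Match: False
Result: No


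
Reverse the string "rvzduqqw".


Input string: 'rvzduqqw'
Operation: reverse character order
Original order: 'r' -> 'v' -> 'z' -> 'd' -> 'u' -> 'q' -> 'q' -> 'w'
Reversed order: 'w' -> 'q' -> 'q' -> 'u' -> 'd' -> 'z' -> 'v' -> 'r'
Result: wqqudzvr


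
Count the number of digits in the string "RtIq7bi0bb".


Input string: 'RtIq7bi0bb'
Operation: count digit characters (0-9)
Scan: 'R', 't', 'I', 'q', '7'(digit), 'b', 'i', '0'(digit), 'b', 'b'
Digits found: 2
Result: 2


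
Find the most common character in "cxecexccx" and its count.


Input: 'cxecexccx'
Operation: tally each character
Counts: 'c':4, 'e':2, 'x':3
Maximum: 'c' appears 4 times


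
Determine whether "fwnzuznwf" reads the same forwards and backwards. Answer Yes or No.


Input string: 'fwnzuznwf'
Reversed: 'fwnzuznwf'
Compare pairs: s[0]='f' vs s[8]='f' (match), s[1]='w' vs s[7]='w' (match), s[2]='n' vs s[6]='n' (match), s[3]='z' vs s[5]='z' (match)
Palindrome: Yes


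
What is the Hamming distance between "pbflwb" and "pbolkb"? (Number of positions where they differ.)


String 1: 'pbflwb'
String 2: 'pbolkb'
Compare each position: pos 0: 'p'=='p', pos 1: 'b'=='b', pos 2: 'f'!='o', pos 3: 'l'=='l', pos 4: 'w'!='k', pos 5: 'b'=='b'
Differing positions: 2
Hamming distance: 2


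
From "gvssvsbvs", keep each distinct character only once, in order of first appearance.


Input: 'gvssvsbvs'
Operation: keep first occurrence of each character
Scan: s[0]='g' new -> keep; s[1]='v' new -> keep; s[2]='s' new -> keep; s[3]='s' seen -> skip; s[4]='v' seen -> skip; s[5]='s' seen -> skip; s[6]='b' new -> keep; s[7]='v' seen -> skip; s[8]='s' seen -> skip
Result: gvsb


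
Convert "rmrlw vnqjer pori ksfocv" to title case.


Input string: 'rmrlw vnqjer pori ksfocv'
Operation: capitalize first letter of each word
Word transformations: 'rmrlw'->'Rmrlw', 'vnqjer'->'Vnqjer', 'pori'->'Pori', 'ksfocv'->'Ksfocv'
Result: Rmrlw Vnqjer Pori Ksfocv


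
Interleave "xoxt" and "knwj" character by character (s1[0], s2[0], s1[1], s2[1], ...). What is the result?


String 1: 'xoxt'
String 2: 'knwj'
Operation: alternate characters
Pairs: 'x'+'k', 'o'+'n', 'x'+'w', 't'+'j'
Result: xkonxwtj


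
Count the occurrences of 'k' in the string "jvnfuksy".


Input string: 'jvnfuksy'
Target character: 'k'
Scan each position: s[5]='k'
Matches found at indices: 5
Total: 1


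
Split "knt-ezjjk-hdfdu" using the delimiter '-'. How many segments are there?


Input string: 'knt-ezjjk-hdfdu'
Delimiter: '-'
Split result: 'knt', 'ezjjk', 'hdfdu'
Number of parts: 3


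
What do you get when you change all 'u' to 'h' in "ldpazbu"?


Input string: 'ldpazbu'
Operation: replace 'u' with 'h'
Positions of 'u': 6
After replacement: ldpazbh


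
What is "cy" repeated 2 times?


Input string: 'cy'
Operation: repeat 2 times
Concatenation: 'cy' + 'cy'
Result: cycy


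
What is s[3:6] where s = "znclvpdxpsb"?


Input string: 'znclvpdxpsb'
Operation: slice [3:6]
Extract characters: s[3]='l', s[4]='v', s[5]='p'
Result: lvp


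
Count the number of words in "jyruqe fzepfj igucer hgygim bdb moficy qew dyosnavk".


Input string: 'jyruqe fzepfj igucer hgygim bdb moficy qew dyosnavk'
Operation: split by spaces
Words found: 'jyruqe', 'fzepfj', 'igucer', 'hgygim', 'bdb', 'moficy', 'qew', 'dyosnavk'
Word count: 8


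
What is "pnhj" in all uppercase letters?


Input string: 'pnhj'
Operation: convert each letter to uppercase
Mapping: 'p'->'P', 'n'->'N', 'h'->'H', 'j'->'J'
Result: PNHJ


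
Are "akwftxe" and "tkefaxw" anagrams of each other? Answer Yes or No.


String 1: 'akwftxe' -> sorted: 'aefktwx'
String 2: 'tkefaxw' -> sorted: 'aefktwx'
Compare sorted forms: 'aefktwx' == 'aefktwx'
Anagram: Yes


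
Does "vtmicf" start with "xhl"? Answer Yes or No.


Input string: 'vtmicf'
Prefix to check: 'xhl'
First 3 characters of input: 'vtm'
Match: False
Result: No


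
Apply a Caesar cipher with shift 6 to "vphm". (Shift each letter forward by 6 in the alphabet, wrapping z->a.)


Input: 'vphm', shift = 6
Operation: for each letter, (position + 6) mod 26
Mapping: 'v'(21+6=27, 27 mod 26=1)->'b', 'p'(15+6=21)->'v', 'h'(7+6=13)->'n', 'm'(12+6=18)->'s'
Result: bvns


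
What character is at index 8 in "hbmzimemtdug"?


Input string: 'hbmzimemtdug'
Operation: get character at index 8
Index mapping: s[0]='h', s[1]='b', s[2]='m', s[3]='z', s[4]='i', s[5]='m', s[6]='e', s[7]='m', s[8]='t'
Result: 't'


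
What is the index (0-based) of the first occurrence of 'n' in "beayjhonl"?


Input string: 'beayjhonl'
Target: 'n'
Scanning left to right: s[0]='b', s[1]='e', s[2]='a', s[3]='y', s[4]='j', s[5]='h', s[6]='o', s[7]='n'
First match at index: 7


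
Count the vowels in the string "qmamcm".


Input string: 'qmamcm'
Operation: count vowels (a, e, i, o, u)
Scan: s[0]='q', s[1]='m', s[2]='a' (vowel), s[3]='m', s[4]='c', s[5]='m'
Vowels found: 1
Result: 1


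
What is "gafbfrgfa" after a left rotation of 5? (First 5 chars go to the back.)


Input: 'gafbfrgfa', shift = 5
Operation: split at index 5 and swap parts
Front part s[0:5] = 'gafbf'
Back part s[5:] = 'rgfa'
Rotated = back + front = 'rgfa' + 'gafbf'
Result: rgfagafbf


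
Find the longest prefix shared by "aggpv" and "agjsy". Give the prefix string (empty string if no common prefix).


String 1: 'aggpv'
String 2: 'agjsy'
Compare position by position:
pos 0: 'a' vs 'a' match
pos 1: 'g' vs 'g' match
pos 2: 'g' vs 'j' differ -> stop
Longest common prefix: "ag" (length 2)


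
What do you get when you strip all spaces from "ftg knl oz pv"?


Input string: 'ftg knl oz pv'
Operation: remove all spaces
Words: 'ftg', 'knl', 'oz', 'pv'
Join without spaces: ftgknlozpv


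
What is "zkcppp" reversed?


Input string: 'zkcppp'
Operation: reverse character order
Original order: 'z' -> 'k' -> 'c' -> 'p' -> 'p' -> 'p'
Reversed order: 'p' -> 'p' -> 'p' -> 'c' -> 'k' -> 'z'
Result: pppckz


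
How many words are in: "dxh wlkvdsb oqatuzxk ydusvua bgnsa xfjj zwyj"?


Input string: 'dxh wlkvdsb oqatuzxk ydusvua bgnsa xfjj zwyj'
Operation: split by spaces
Words found: 'dxh', 'wlkvdsb', 'oqatuzxk', 'ydusvua', 'bgnsa', 'xfjj', 'zwyj'
Word count: 7


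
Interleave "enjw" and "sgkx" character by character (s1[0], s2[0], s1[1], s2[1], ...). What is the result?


String 1: 'enjw'
String 2: 'sgkx'
Operation: alternate characters
Pairs: 'e'+'s', 'n'+'g', 'j'+'k', 'w'+'x'
Result: esngjkwx


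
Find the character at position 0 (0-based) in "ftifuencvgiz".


Input string: 'ftifuencvgiz'
Operation: get character at index 0
Index mapping: s[0]='f'
Result: 'f'


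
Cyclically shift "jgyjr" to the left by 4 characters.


Input: 'jgyjr', shift = 4
Operation: split at index 4 and swap parts
Front part s[0:4] = 'jgyj'
Back part s[4:] = 'r'
Rotated = back + front = 'r' + 'jgyj'
Result: rjgyj


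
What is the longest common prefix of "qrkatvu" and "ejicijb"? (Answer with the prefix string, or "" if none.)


String 1: 'qrkatvu'
String 2: 'ejicijb'
Compare position by position:
pos 0: 'q' vs 'e' differ -> stop
Longest common prefix: "" (length 0)


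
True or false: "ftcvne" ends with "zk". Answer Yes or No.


Input string: 'ftcvne'
Suffix to check: 'zk'
Last 2 characters of input: 'ne'
Match: False
Result: No


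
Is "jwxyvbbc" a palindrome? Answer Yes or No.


Input string: 'jwxyvbbc'
Reversed: 'cbbvyxwj'
Compare pairs: s[0]='j' vs s[7]='c' (mismatch), s[1]='w' vs s[6]='b' (mismatch), s[2]='x' vs s[5]='b' (mismatch), s[3]='y' vs s[4]='v' (mismatch)
Palindrome: No


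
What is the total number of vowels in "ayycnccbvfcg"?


Input string: 'ayycnccbvfcg'
Operation: count vowels (a, e, i, o, u)
Scan: s[0]='a' (vowel), s[1]='y', s[2]='y', s[3]='c', s[4]='n', s[5]='c', s[6]='c', s[7]='b', s[8]='v', s[9]='f', s[10]='c', s[11]='g'
Vowels found: 1
Result: 1


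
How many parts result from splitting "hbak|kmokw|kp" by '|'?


Input string: 'hbak|kmokw|kp'
Delimiter: '|'
Split result: 'hbak', 'kmokw', 'kp'
Number of parts: 3


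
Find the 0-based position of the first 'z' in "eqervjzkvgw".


Input string: 'eqervjzkvgw'
Target: 'z'
Scanning left to right: s[0]='e', s[1]='q', s[2]='e', s[3]='r', s[4]='v', s[5]='j', s[6]='z'
First match at index: 6


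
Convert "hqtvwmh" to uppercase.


Input string: 'hqtvwmh'
Operation: convert each letter to uppercase
Mapping: 'h'->'H', 'q'->'Q', 't'->'T', 'v'->'V', 'w'->'W', 'm'->'M', 'h'->'H'
Result: HQTVWMH


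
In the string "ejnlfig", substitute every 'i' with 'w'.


Input string: 'ejnlfig'
Operation: replace 'i' with 'w'
Positions of 'i': 5
After replacement: ejnlfwg


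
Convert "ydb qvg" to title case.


Input string: 'ydb qvg'
Operation: capitalize first letter of each word
Word transformations: 'ydb'->'Ydb', 'qvg'->'Qvg'
Result: Ydb Qvg


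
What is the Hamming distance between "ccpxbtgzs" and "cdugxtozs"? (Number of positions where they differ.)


String 1: 'ccpxbtgzs'
String 2: 'cdugxtozs'
Compare each position: pos 0: 'c'=='c', pos 1: 'c'!='d', pos 2: 'p'!='u', pos 3: 'x'!='g', pos 4: 'b'!='x', pos 5: 't'=='t', pos 6: 'g'!='o', pos 7: 'z'=='z', pos 8: 's'=='s'
Differing positions: 5
Hamming distance: 5


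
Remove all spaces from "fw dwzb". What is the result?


Input string: 'fw dwzb'
Operation: remove all spaces
Words: 'fw', 'dwzb'
Join without spaces: fwdwzb


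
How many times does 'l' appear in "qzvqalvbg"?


Input string: 'qzvqalvbg'
Target character: 'l'
Scan each position: s[5]='l'
Matches found at indices: 5
Total: 1


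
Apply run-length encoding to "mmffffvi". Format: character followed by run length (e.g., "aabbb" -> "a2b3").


Input: 'mmffffvi'
Operation: identify consecutive runs
Runs: 'mm' -> m2, 'ffff' -> f4, 'v' -> v1, 'i' -> i1
Encoded: m2f4v1i1


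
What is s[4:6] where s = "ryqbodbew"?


Input string: 'ryqbodbew'
Operation: slice [4:6]
Extract characters: s[4]='o', s[5]='d'
Result: od


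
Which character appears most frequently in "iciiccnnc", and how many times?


Input: 'iciiccnnc'
Operation: tally each character
Counts: 'c':4, 'i':3, 'n':2
Maximum: 'c' appears 4 times


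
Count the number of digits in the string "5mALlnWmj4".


Input string: '5mALlnWmj4'
Operation: count digit characters (0-9)
Scan: '5'(digit), 'm', 'A', 'L', 'l', 'n', 'W', 'm', 'j', '4'(digit)
Digits found: 2
Result: 2


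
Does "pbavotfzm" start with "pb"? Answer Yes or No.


Input string: 'pbavotfzm'
Prefix to check: 'pb'
First 2 characters of input: 'pb'
Match: True
Result: Yes


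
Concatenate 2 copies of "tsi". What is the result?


Input string: 'tsi'
Operation: repeat 2 times
Concatenation: 'tsi' + 'tsi'
Result: tsitsi


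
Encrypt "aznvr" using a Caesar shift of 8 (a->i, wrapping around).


Input: 'aznvr', shift = 8
Operation: for each letter, (position + 8) mod 26
Mapping: 'a'(0+8=8)->'i', 'z'(25+8=33, 33 mod 26=7)->'h', 'n'(13+8=21)->'v', 'v'(21+8=29, 29 mod 26=3)->'d', 'r'(17+8=25)->'z'
Result: ihvdz


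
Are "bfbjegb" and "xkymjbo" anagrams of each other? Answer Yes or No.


String 1: 'bfbjegb' -> sorted: 'bbbefgj'
String 2: 'xkymjbo' -> sorted: 'bjkmoxy'
Compare sorted forms: 'bbbefgj' != 'bjkmoxy'
Anagram: No


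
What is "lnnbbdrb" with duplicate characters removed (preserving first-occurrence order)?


Input: 'lnnbbdrb'
Operation: keep first occurrence of each character
Scan: s[0]='l' new -> keep; s[1]='n' new -> keep; s[2]='n' seen -> skip; s[3]='b' new -> keep; s[4]='b' seen -> skip; s[5]='d' new -> keep; s[6]='r' new -> keep; s[7]='b' seen -> skip
Result: lnbdr


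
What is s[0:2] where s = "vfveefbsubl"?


Input string: 'vfveefbsubl'
Operation: slice [0:2]
Extract characters: s[0]='v', s[1]='f'
Result: vf


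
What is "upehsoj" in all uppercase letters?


Input string: 'upehsoj'
Operation: convert each letter to uppercase
Mapping: 'u'->'U', 'p'->'P', 'e'->'E', 'h'->'H', 's'->'S', 'o'->'O', 'j'->'J'
Result: UPEHSOJ


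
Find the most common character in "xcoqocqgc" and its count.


Input: 'xcoqocqgc'
Operation: tally each character
Counts: 'c':3, 'g':1, 'o':2, 'q':2, 'x':1
Maximum: 'c' appears 3 times


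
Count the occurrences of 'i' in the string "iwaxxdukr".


Input string: 'iwaxxdukr'
Target character: 'i'
Scan each position: s[0]='i'
Matches found at indices: 0
Total: 1


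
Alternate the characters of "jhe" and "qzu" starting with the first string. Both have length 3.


String 1: 'jhe'
String 2: 'qzu'
Operation: alternate characters
Pairs: 'j'+'q', 'h'+'z', 'e'+'u'
Result: jqhzeu


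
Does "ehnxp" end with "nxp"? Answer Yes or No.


Input string: 'ehnxp'
Suffix to check: 'nxp'
Last 3 characters of input: 'nxp'
Match: True
Result: Yes


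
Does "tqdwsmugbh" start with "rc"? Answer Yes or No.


Input string: 'tqdwsmugbh'
Prefix to check: 'rc'
First 2 characters of input: 'tq'
Match: False
Result: No


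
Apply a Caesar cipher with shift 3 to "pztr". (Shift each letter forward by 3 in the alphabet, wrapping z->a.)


Input: 'pztr', shift = 3
Operation: for each letter, (position + 3) mod 26
Mapping: 'p'(15+3=18)->'s', 'z'(25+3=28, 28 mod 26=2)->'c', 't'(19+3=22)->'w', 'r'(17+3=20)->'u'
Result: scwu


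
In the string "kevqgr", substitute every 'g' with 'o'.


Input string: 'kevqgr'
Operation: replace 'g' with 'o'
Positions of 'g': 4
After replacement: kevqor


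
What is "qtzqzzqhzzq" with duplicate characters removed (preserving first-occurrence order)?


Input: 'qtzqzzqhzzq'
Operation: keep first occurrence of each character
Scan: s[0]='q' new -> keep; s[1]='t' new -> keep; s[2]='z' new -> keep; s[3]='q' seen -> skip; s[4]='z' seen -> skip; s[5]='z' seen -> skip; s[6]='q' seen -> skip; s[7]='h' new -> keep; s[8]='z' seen -> skip; s[9]='z' seen -> skip; s[10]='q' seen -> skip
Result: qtzh


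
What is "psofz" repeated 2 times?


Input string: 'psofz'
Operation: repeat 2 times
Concatenation: 'psofz' + 'psofz'
Result: psofzpsofz


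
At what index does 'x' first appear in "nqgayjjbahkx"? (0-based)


Input string: 'nqgayjjbahkx'
Target: 'x'
Scanning left to right: s[0]='n', s[1]='q', s[2]='g', s[3]='a', s[4]='y', s[5]='j', s[6]='j', s[7]='b', s[8]='a', s[9]='h', s[10]='k', s[11]='x'
First match at index: 11


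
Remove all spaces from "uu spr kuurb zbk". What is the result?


Input string: 'uu spr kuurb zbk'
Operation: remove all spaces
Words: 'uu', 'spr', 'kuurb', 'zbk'
Join without spaces: uusprkuurbzbk


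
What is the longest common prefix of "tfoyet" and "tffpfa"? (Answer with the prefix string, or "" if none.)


String 1: 'tfoyet'
String 2: 'tffpfa'
Compare position by position:
pos 0: 't' vs 't' match
pos 1: 'f' vs 'f' match
pos 2: 'o' vs 'f' differ -> stop
Longest common prefix: "tf" (length 2)


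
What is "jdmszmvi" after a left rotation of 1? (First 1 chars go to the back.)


Input: 'jdmszmvi', shift = 1
Operation: split at index 1 and swap parts
Front part s[0:1] = 'j'
Back part s[1:] = 'dmszmvi'
Rotated = back + front = 'dmszmvi' + 'j'
Result: dmszmvij


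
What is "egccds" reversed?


Input string: 'egccds'
Operation: reverse character order
Original order: 'e' -> 'g' -> 'c' -> 'c' -> 'd' -> 's'
Reversed order: 's' -> 'd' -> 'c' -> 'c' -> 'g' -> 'e'
Result: sdccge


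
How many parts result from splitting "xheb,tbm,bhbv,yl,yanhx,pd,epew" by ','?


Input string: 'xheb,tbm,bhbv,yl,yanhx,pd,epew'
Delimiter: ','
Split result: 'xheb', 'tbm', 'bhbv', 'yl', 'yanhx', 'pd', 'epew'
Number of parts: 7


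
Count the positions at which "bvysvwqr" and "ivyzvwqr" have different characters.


String 1: 'bvysvwqr'
String 2: 'ivyzvwqr'
Compare each position: pos 0: 'b'!='i', pos 1: 'v'=='v', pos 2: 'y'=='y', pos 3: 's'!='z', pos 4: 'v'=='v', pos 5: 'w'=='w', pos 6: 'q'=='q', pos 7: 'r'=='r'
Differing positions: 2
Hamming distance: 2


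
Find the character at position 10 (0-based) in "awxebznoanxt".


Input string: 'awxebznoanxt'
Operation: get character at index 10
Index mapping: s[0]='a', s[1]='w', s[2]='x', s[3]='e', s[4]='b', s[5]='z', s[6]='n', s[7]='o', s[8]='a', s[9]='n', s[10]='x'
Result: 'x'


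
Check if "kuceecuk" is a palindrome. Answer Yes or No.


Input string: 'kuceecuk'
Reversed: 'kuceecuk'
Compare pairs: s[0]='k' vs s[7]='k' (match), s[1]='u' vs s[6]='u' (match), s[2]='c' vs s[5]='c' (match), s[3]='e' vs s[4]='e' (match)
Palindrome: Yes


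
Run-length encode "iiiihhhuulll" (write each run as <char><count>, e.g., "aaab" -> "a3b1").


Input: 'iiiihhhuulll'
Operation: identify consecutive runs
Runs: 'iiii' -> i4, 'hhh' -> h3, 'uu' -> u2, 'lll' -> l3
Encoded: i4h3u2l3


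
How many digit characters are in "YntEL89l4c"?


Input string: 'YntEL89l4c'
Operation: count digit characters (0-9)
Scan: 'Y', 'n', 't', 'E', 'L', '8'(digit), '9'(digit), 'l', '4'(digit), 'c'
Digits found: 3
Result: 3


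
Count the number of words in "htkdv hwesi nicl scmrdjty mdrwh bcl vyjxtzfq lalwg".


Input string: 'htkdv hwesi nicl scmrdjty mdrwh bcl vyjxtzfq lalwg'
Operation: split by spaces
Words found: 'htkdv', 'hwesi', 'nicl', 'scmrdjty', 'mdrwh', 'bcl', 'vyjxtzfq', 'lalwg'
Word count: 8


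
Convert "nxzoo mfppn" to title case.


Input string: 'nxzoo mfppn'
Operation: capitalize first letter of each word
Word transformations: 'nxzoo'->'Nxzoo', 'mfppn'->'Mfppn'
Result: Nxzoo Mfppn


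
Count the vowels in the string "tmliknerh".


Input string: 'tmliknerh'
Operation: count vowels (a, e, i, o, u)
Scan: s[0]='t', s[1]='m', s[2]='l', s[3]='i' (vowel), s[4]='k', s[5]='n', s[6]='e' (vowel), s[7]='r', s[8]='h'
Vowels found: 2
Result: 2


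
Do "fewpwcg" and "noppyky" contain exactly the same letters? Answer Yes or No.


String 1: 'fewpwcg' -> sorted: 'cefgpww'
String 2: 'noppyky' -> sorted: 'knoppyy'
Compare sorted forms: 'cefgpww' != 'knoppyy'
Anagram: No


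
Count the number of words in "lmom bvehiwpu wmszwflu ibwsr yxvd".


Input string: 'lmom bvehiwpu wmszwflu ibwsr yxvd'
Operation: split by spaces
Words found: 'lmom', 'bvehiwpu', 'wmszwflu', 'ibwsr', 'yxvd'
Word count: 5


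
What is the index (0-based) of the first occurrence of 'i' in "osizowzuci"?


Input string: 'osizowzuci'
Target: 'i'
Scanning left to right: s[0]='o', s[1]='s', s[2]='i'
First match at index: 2


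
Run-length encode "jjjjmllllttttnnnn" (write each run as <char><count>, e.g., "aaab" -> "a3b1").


Input: 'jjjjmllllttttnnnn'
Operation: identify consecutive runs
Runs: 'jjjj' -> j4, 'm' -> m1, 'llll' -> l4, 'tttt' -> t4, 'nnnn' -> n4
Encoded: j4m1l4t4n4


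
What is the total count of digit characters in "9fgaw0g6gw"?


Input string: '9fgaw0g6gw'
Operation: count digit characters (0-9)
Scan: '9'(digit), 'f', 'g', 'a', 'w', '0'(digit), 'g', '6'(digit), 'g', 'w'
Digits found: 3
Result: 3


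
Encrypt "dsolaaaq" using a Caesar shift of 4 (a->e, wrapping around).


Input: 'dsolaaaq', shift = 4
Operation: for each letter, (position + 4) mod 26
Mapping: 'd'(3+4=7)->'h', 's'(18+4=22)->'w', 'o'(14+4=18)->'s', 'l'(11+4=15)->'p', 'a'(0+4=4)->'e', 'a'(0+4=4)->'e', 'a'(0+4=4)->'e', 'q'(16+4=20)->'u'
Result: hwspeeeu


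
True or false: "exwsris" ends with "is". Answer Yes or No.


Input string: 'exwsris'
Suffix to check: 'is'
Last 2 characters of input: 'is'
Match: True
Result: Yes


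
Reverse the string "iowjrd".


Input string: 'iowjrd'
Operation: reverse character order
Original order: 'i' -> 'o' -> 'w' -> 'j' -> 'r' -> 'd'
Reversed order: 'd' -> 'r' -> 'j' -> 'w' -> 'o' -> 'i'
Result: drjwoi


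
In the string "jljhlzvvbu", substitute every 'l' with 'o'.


Input string: 'jljhlzvvbu'
Operation: replace 'l' with 'o'
Positions of 'l': 1, 4
After replacement: jojhozvvbu


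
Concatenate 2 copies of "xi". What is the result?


Input string: 'xi'
Operation: repeat 2 times
Concatenation: 'xi' + 'xi'
Result: xixi


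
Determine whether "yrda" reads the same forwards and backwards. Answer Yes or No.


Input string: 'yrda'
Reversed: 'adry'
Compare pairs: s[0]='y' vs s[3]='a' (mismatch), s[1]='r' vs s[2]='d' (mismatch)
Palindrome: No


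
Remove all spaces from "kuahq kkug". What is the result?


Input string: 'kuahq kkug'
Operation: remove all spaces
Words: 'kuahq', 'kkug'
Join without spaces: kuahqkkug


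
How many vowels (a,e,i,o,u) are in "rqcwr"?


Input string: 'rqcwr'
Operation: count vowels (a, e, i, o, u)
Scan: s[0]='r', s[1]='q', s[2]='c', s[3]='w', s[4]='r'
Vowels found: 0
Result: 0


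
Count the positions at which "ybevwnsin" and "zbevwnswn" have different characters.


String 1: 'ybevwnsin'
String 2: 'zbevwnswn'
Compare each position: pos 0: 'y'!='z', pos 1: 'b'=='b', pos 2: 'e'=='e', pos 3: 'v'=='v', pos 4: 'w'=='w', pos 5: 'n'=='n', pos 6: 's'=='s', pos 7: 'i'!='w', pos 8: 'n'=='n'
Differing positions: 2
Hamming distance: 2


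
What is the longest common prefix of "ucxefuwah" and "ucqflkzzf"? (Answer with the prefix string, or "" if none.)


String 1: 'ucxefuwah'
String 2: 'ucqflkzzf'
Compare position by position:
pos 0: 'u' vs 'u' match
pos 1: 'c' vs 'c' match
pos 2: 'x' vs 'q' differ -> stop
Longest common prefix: "uc" (length 2)


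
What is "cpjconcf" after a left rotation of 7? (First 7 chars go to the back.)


Input: 'cpjconcf', shift = 7
Operation: split at index 7 and swap parts
Front part s[0:7] = 'cpjconc'
Back part s[7:] = 'f'
Rotated = back + front = 'f' + 'cpjconc'
Result: fcpjconc


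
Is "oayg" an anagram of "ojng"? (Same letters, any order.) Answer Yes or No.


String 1: 'ojng' -> sorted: 'gjno'
String 2: 'oayg' -> sorted: 'agoy'
Compare sorted forms: 'gjno' != 'agoy'
Anagram: No


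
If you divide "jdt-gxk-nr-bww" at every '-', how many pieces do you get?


Input string: 'jdt-gxk-nr-bww'
Delimiter: '-'
Split result: 'jdt', 'gxk', 'nr', 'bww'
Number of parts: 4


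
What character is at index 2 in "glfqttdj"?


Input string: 'glfqttdj'
Operation: get character at index 2
Index mapping: s[0]='g', s[1]='l', s[2]='f'
Result: 'f'


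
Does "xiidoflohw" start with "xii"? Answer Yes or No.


Input string: 'xiidoflohw'
Prefix to check: 'xii'
First 3 characters of input: 'xii'
Match: True
Result: Yes


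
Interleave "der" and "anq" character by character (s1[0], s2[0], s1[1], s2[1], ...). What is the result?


String 1: 'der'
String 2: 'anq'
Operation: alternate characters
Pairs: 'd'+'a', 'e'+'n', 'r'+'q'
Result: daenrq
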